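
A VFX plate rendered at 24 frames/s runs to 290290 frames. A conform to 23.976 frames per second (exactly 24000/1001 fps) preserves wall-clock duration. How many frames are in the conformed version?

290000 frames

Target frames = source frames × (target rate / source rate) = 290290 × (24000/1001)/(24) = 290290 × 1000/1001 = 290000.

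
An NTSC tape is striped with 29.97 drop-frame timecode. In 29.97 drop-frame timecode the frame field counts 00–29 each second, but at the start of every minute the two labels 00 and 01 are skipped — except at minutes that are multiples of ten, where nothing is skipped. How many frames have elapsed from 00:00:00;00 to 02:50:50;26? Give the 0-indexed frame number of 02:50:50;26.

307220

As if non-drop at 30 labels/s: (2 × 3600 + 50 × 60 + 50) × 30 + 26 = 307526.
Minute boundaries passed: 170; those not divisible by 10: 170 − 17 = 153; dropped labels = 2 × 153 = 306.
Actual frame index = 307526 − 306 = 307220.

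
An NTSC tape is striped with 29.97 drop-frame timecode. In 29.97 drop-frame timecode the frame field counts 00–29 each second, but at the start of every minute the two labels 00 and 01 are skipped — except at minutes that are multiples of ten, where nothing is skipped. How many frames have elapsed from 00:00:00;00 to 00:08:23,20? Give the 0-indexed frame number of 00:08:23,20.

As if non-drop at 30 labels/s: (0 × 3600 + 8 × 60 + 23) × 30 + 20 = 15110.
Minute boundaries passed: 8; those not divisible by 10: 8 − 0 = 8; dropped labels = 2 × 8 = 16.
Actual frame index = 15110 − 16 = 15094.

15094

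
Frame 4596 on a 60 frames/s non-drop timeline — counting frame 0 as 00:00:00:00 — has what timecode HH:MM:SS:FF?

4596 ÷ 60 = 76 full seconds, remainder 36 frames.
76 s = 0 h 1 min 16 s.
Timecode: 00:01:16:36.

00:01:16:36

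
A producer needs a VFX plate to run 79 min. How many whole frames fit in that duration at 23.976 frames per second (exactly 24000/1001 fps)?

113646 frames

79 min = 4740 s.
Frames = 4740 × 24000/1001 = 113760000/1001 ≈ 113646.3536.
Complete frames: 113646.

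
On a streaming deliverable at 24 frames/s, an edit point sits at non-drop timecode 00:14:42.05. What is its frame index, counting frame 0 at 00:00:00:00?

Total seconds to the label: (0 × 3600 + 14 × 60 + 42) = 882.
Frame index = 882 × 24 + 5 = 21173.

21173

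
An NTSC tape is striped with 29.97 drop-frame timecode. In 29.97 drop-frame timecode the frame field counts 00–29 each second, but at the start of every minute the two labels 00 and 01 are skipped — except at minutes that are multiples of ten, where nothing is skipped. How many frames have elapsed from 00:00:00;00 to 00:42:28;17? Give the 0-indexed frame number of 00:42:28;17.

76381

Complete 10-minute blocks: 4, each 17982 frames → 71928.
Remaining 2 whole minutes in the current block: 1800 + 1 × 1798 = 3598 frames.
Within the current minute: 28 × 30 + 17 − 2 = 855 (labels ;00/;01 skipped at this minute). Total = 71928 + 3598 + 855 = 76381.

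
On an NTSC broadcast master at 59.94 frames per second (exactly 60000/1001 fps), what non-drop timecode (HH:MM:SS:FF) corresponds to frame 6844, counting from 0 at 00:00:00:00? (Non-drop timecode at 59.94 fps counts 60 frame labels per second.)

00:01:54:04

6844 ÷ 60 = 114 full seconds, remainder 4 frames.
114 s = 0 h 1 min 54 s.
Timecode: 00:01:54:04.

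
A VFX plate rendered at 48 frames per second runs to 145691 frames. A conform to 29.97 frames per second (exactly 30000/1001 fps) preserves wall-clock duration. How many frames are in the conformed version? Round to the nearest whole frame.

90966 frames

Frames at target rate = 145691 × (30000/1001) / (48) = 1000625/11 ≈ 90965.909.
Nearest whole frame: 90966.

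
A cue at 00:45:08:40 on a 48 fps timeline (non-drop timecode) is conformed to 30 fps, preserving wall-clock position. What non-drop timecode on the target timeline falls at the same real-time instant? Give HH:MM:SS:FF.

Source frame index: (0×3600 + 45×60 + 8) × 48 + 40 = 130024.
Real time: 130024 / (48) = 16253/6 s.
Target frame: (16253/6) × (30) = 81265.
At 30 labels/s: frame 81265 → 00:45:08:25.

00:45:08:25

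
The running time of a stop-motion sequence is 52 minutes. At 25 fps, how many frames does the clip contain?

78000 frames

52 min = 3120 s.
Frames = 3120 × 25 = 78000.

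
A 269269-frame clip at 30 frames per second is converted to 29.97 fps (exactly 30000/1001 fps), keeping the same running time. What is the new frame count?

Target frames = source frames × (target rate / source rate) = 269269 × (30000/1001)/(30) = 269269 × 1000/1001 = 269000.

269000 frames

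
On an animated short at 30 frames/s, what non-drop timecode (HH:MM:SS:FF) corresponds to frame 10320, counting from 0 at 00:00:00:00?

00:05:44:00

10320 ÷ 30 = 344 full seconds, remainder 0 frames.
344 s = 0 h 5 min 44 s.
Timecode: 00:05:44:00.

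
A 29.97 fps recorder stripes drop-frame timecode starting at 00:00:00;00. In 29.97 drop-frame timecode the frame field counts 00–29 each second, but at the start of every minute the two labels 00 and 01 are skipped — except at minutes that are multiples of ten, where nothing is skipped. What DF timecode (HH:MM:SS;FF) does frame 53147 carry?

00:29:33;11

Ten DF minutes hold 17982 frames, so frame 53147 lies in block 2 (frames 35964–53945) with 17183 frames into that block.
The block's first minute is 1800 frames and the rest 1798 each; 17183 frames reaches minute 9, so 2 × 18 + 9 × 2 = 54 labels have been skipped so far.
Adding those back, label number 53147 + 54 = 53201 at 30 labels/s is 1773 s + 11 f = 0 h 29 min 33 s frame 11, i.e. 00:29:33;11.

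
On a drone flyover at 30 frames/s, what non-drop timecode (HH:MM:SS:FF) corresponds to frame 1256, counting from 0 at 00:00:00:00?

1256 ÷ 30 = 41 full seconds, remainder 26 frames.
41 s = 0 h 0 min 41 s.
Timecode: 00:00:41:26.

00:00:41:26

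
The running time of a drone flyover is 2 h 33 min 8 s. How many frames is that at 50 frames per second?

2 h 33 min 8 s = 9188 s.
Frames = 9188 × 50 = 459400.

459400 frames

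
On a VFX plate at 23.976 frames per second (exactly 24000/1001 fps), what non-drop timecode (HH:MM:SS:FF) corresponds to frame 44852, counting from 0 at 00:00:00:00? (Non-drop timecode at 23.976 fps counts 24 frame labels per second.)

44852 ÷ 24 = 1868 full seconds, remainder 20 frames.
1868 s = 0 h 31 min 8 s.
Timecode: 00:31:08:20.

00:31:08:20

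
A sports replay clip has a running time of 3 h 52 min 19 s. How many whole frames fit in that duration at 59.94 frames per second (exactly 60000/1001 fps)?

835504 frames

3 h 52 min 19 s = 13939 s.
Frames = 13939 × 60000/1001 = 836340000/1001 ≈ 835504.4955.
Complete frames: 835504.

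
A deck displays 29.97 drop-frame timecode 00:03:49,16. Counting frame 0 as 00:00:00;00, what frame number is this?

As if non-drop at 30 labels/s: (0 × 3600 + 3 × 60 + 49) × 30 + 16 = 6886.
Minute boundaries passed: 3; those not divisible by 10: 3 − 0 = 3; dropped labels = 2 × 3 = 6.
Actual frame index = 6886 − 6 = 6880.

6880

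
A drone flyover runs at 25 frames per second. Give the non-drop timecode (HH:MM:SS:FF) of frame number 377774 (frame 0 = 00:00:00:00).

377774 ÷ 25 = 15110 full seconds, remainder 24 frames.
15110 s = 4 h 11 min 50 s.
Timecode: 04:11:50:24.

04:11:50:24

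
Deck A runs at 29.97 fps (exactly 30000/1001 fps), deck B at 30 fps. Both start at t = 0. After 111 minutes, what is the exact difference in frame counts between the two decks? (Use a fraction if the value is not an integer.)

111 min = 6660 s.
A emits 30000/1001 × 6660 = 199800000/1001 frames; B emits 30 × 6660 = 199800.
Difference = 199800/1001 frames (≈ 199.6004); B is ahead of A.

199800/1001 frames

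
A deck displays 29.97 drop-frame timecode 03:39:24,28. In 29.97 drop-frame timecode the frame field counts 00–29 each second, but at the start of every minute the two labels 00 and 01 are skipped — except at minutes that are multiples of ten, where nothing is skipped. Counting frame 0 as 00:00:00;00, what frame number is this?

394552

Complete 10-minute blocks: 21, each 17982 frames → 377622.
Remaining 9 whole minutes in the current block: 1800 + 8 × 1798 = 16184 frames.
Within the current minute: 24 × 30 + 28 − 2 = 746 (labels ;00/;01 skipped at this minute). Total = 377622 + 16184 + 746 = 394552.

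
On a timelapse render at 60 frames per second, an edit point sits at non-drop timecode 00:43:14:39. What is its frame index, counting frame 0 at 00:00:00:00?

Total seconds to the label: (0 × 3600 + 43 × 60 + 14) = 2594.
Frame index = 2594 × 60 + 39 = 155679.

155679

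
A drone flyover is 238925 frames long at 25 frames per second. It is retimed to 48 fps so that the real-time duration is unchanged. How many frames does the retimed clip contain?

Target frames = source frames × (target rate / source rate) = 238925 × (48)/(25) = 238925 × 48/25 = 458736.

458736 frames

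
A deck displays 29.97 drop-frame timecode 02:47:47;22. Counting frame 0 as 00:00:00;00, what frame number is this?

Complete 10-minute blocks: 16, each 17982 frames → 287712.
Remaining 7 whole minutes in the current block: 1800 + 6 × 1798 = 12588 frames.
Within the current minute: 47 × 30 + 22 − 2 = 1430 (labels ;00/;01 skipped at this minute). Total = 287712 + 12588 + 1430 = 301730.

301730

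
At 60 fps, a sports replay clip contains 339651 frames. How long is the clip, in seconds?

Running time = 339651 / (60) = 5660.85 s.

5660.85 seconds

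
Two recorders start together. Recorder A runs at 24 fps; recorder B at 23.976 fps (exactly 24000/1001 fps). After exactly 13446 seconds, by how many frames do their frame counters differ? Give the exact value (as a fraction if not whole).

322704/1001 frames

A emits 24 × 13446 = 322704 frames; B emits 24000/1001 × 13446 = 322704000/1001.
Difference = 322704/1001 frames (≈ 322.3816); B is behind A.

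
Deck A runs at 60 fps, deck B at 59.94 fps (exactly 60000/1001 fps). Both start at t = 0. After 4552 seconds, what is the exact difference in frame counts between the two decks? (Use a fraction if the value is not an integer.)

A emits 60 × 4552 = 273120 frames; B emits 60000/1001 × 4552 = 273120000/1001.
Difference = 273120/1001 frames (≈ 272.8472); B is behind A.

273120/1001 frames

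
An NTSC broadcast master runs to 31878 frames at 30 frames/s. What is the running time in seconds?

1062.6 seconds

Running time = 31878 / (30) = 1062.6 s.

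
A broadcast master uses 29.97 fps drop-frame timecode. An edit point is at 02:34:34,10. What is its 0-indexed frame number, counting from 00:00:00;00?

As if non-drop at 30 labels/s: (2 × 3600 + 34 × 60 + 34) × 30 + 10 = 278230.
Minute boundaries passed: 154; those not divisible by 10: 154 − 15 = 139; dropped labels = 2 × 139 = 278.
Actual frame index = 278230 − 278 = 277952.

277952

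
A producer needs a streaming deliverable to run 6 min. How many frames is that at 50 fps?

18000 frames

6 min = 360 s.
Frames = 360 × 50 = 18000.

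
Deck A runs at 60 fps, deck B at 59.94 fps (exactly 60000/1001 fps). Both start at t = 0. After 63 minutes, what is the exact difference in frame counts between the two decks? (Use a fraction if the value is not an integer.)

32400/143 frames

63 min = 3780 s.
A emits 60 × 3780 = 226800 frames; B emits 60000/1001 × 3780 = 32400000/143.
Difference = 32400/143 frames (≈ 226.5734); B is behind A.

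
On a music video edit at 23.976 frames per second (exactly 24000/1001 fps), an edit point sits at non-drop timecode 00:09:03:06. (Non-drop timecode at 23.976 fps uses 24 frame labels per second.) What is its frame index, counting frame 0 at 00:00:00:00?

Total seconds to the label: (0 × 3600 + 9 × 60 + 3) = 543.
Frame index = 543 × 24 + 6 = 13038.

frame 13038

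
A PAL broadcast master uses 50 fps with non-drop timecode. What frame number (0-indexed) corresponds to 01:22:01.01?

Total seconds to the label: (1 × 3600 + 22 × 60 + 1) = 4921.
Frame index = 4921 × 50 + 1 = 246051.

frame 246051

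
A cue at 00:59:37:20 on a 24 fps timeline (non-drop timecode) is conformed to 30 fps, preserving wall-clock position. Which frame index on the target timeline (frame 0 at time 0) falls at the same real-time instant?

Source frame index: (0×3600 + 59×60 + 37) × 24 + 20 = 85868.
Real time: 85868 / (24) = 21467/6 s.
Target frame: (21467/6) × (30) = 107335.

frame 107335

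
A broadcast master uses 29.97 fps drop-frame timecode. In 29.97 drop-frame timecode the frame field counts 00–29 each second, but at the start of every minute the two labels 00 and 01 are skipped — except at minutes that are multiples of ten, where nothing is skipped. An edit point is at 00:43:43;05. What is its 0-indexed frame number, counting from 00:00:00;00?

Complete 10-minute blocks: 4, each 17982 frames → 71928.
Remaining 3 whole minutes in the current block: 1800 + 2 × 1798 = 5396 frames.
Within the current minute: 43 × 30 + 5 − 2 = 1293 (labels ;00/;01 skipped at this minute). Total = 71928 + 5396 + 1293 = 78617.

78617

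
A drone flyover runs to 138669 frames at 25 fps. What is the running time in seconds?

5546.76 seconds

Running time = 138669 / (25) = 5546.76 s.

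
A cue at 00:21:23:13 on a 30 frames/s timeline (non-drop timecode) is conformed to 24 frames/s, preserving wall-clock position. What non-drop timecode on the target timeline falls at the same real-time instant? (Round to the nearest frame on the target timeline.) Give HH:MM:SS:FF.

00:21:23:10

Source frame index: (0×3600 + 21×60 + 23) × 30 + 13 = 38503.
Real time: 38503 / (30) = 38503/30 s.
Target frame: (38503/30) × (24) = 154012/5 ≈ 30802.400 → 30802.
At 24 labels/s: frame 30802 → 00:21:23:10.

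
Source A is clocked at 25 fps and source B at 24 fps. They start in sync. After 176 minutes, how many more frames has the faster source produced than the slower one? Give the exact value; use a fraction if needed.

176 min = 10560 s.
A emits 25 × 10560 = 264000 frames; B emits 24 × 10560 = 253440.
Difference = 10560 frames; B is behind A.

10560 frames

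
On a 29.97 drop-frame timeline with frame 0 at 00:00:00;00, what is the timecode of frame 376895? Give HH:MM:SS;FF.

Each 10-minute DF block holds 10 × 60 × 30 − 9 × 2 = 17982 frames. 376895 ÷ 17982 → 20 full blocks, remainder 17255.
Within the partial block the first minute is 1800 frames and each further minute 1798, so 9 further minute boundaries passed. Total skipped labels = 18 × 20 + 2 × 9 = 378.
Non-drop label index = 376895 + 378 = 377273; at 30 labels/s that is 03:29:35:23, i.e. DF 03:29:35;23.

03:29:35;23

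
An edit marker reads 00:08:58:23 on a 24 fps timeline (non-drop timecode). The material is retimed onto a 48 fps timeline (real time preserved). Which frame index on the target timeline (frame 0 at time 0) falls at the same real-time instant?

Source frame index: (0×3600 + 8×60 + 58) × 24 + 23 = 12935.
Real time: 12935 / (24) = 12935/24 s.
Target frame: (12935/24) × (48) = 25870.

frame 25870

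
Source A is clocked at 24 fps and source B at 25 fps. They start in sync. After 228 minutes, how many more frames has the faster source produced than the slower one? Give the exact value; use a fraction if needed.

228 min = 13680 s.
A emits 24 × 13680 = 328320 frames; B emits 25 × 13680 = 342000.
Difference = 13680 frames; B is ahead of A.

13680 frames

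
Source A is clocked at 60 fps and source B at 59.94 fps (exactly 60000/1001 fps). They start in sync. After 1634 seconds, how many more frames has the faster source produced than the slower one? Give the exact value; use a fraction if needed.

98040/1001 frames

A emits 60 × 1634 = 98040 frames; B emits 60000/1001 × 1634 = 98040000/1001.
Difference = 98040/1001 frames (≈ 97.9421); B is behind A.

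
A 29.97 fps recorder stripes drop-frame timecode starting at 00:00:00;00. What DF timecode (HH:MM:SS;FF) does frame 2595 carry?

00:01:26;17

Ten DF minutes hold 17982 frames, so frame 2595 lies in block 0 (frames 0–17981) with 2595 frames into that block.
The block's first minute is 1800 frames and the rest 1798 each; 2595 frames reaches minute 1, so 0 × 18 + 1 × 2 = 2 labels have been skipped so far.
Adding those back, label number 2595 + 2 = 2597 at 30 labels/s is 86 s + 17 f = 0 h 1 min 26 s frame 17, i.e. 00:01:26;17.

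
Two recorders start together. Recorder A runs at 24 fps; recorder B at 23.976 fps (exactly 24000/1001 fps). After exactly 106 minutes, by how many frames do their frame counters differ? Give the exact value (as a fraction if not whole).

106 min = 6360 s.
A emits 24 × 6360 = 152640 frames; B emits 24000/1001 × 6360 = 152640000/1001.
Difference = 152640/1001 frames (≈ 152.4875); B is behind A.

152640/1001 frames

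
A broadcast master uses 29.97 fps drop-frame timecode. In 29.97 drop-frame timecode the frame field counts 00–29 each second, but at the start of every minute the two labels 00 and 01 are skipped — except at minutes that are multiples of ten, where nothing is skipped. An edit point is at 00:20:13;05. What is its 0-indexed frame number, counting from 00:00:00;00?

36359

As if non-drop at 30 labels/s: (0 × 3600 + 20 × 60 + 13) × 30 + 5 = 36395.
Minute boundaries passed: 20; those not divisible by 10: 20 − 2 = 18; dropped labels = 2 × 18 = 36.
Actual frame index = 36395 − 36 = 36359.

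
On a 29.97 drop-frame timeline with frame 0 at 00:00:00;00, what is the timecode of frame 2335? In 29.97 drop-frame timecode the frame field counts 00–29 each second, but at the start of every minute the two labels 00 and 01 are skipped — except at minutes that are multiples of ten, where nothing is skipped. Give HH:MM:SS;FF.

Each 10-minute DF block holds 10 × 60 × 30 − 9 × 2 = 17982 frames. 2335 ÷ 17982 → 0 full blocks, remainder 2335.
Within the partial block the first minute is 1800 frames and each further minute 1798, so 1 further minute boundary passed. Total skipped labels = 18 × 0 + 2 × 1 = 2.
Non-drop label index = 2335 + 2 = 2337; at 30 labels/s that is 00:01:17:27, i.e. DF 00:01:17;27.

00:01:17;27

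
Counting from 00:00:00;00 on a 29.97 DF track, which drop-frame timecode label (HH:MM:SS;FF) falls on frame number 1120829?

Each 10-minute DF block holds 10 × 60 × 30 − 9 × 2 = 17982 frames. 1120829 ÷ 17982 → 62 full blocks, remainder 5945.
Within the partial block the first minute is 1800 frames and each further minute 1798, so 3 further minute boundaries passed. Total skipped labels = 18 × 62 + 2 × 3 = 1122.
Non-drop label index = 1120829 + 1122 = 1121951; at 30 labels/s that is 10:23:18:11, i.e. DF 10:23:18;11.

10:23:18;11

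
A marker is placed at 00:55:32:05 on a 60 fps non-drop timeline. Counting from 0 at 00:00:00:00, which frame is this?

Total seconds to the label: (0 × 3600 + 55 × 60 + 32) = 3332.
Frame index = 3332 × 60 + 5 = 199925.

frame 199925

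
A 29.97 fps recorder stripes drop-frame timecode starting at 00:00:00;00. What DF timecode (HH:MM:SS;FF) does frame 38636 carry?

00:21:29;04

Each 10-minute DF block holds 10 × 60 × 30 − 9 × 2 = 17982 frames. 38636 ÷ 17982 → 2 full blocks, remainder 2672.
Within the partial block the first minute is 1800 frames and each further minute 1798, so 1 further minute boundary passed. Total skipped labels = 18 × 2 + 2 × 1 = 38.
Non-drop label index = 38636 + 38 = 38674; at 30 labels/s that is 00:21:29:04, i.e. DF 00:21:29;04.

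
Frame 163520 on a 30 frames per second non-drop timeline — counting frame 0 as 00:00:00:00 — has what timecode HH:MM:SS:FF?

163520 ÷ 30 = 5450 full seconds, remainder 20 frames.
5450 s = 1 h 30 min 50 s.
Timecode: 01:30:50:20.

01:30:50:20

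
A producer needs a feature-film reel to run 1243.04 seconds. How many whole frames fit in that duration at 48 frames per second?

Frames = 1243.04 × 48 = 1491648/25 ≈ 59665.9200.
Complete frames: 59665.

59665 frames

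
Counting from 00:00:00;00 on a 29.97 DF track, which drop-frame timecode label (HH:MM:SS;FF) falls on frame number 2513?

Ten DF minutes hold 17982 frames, so frame 2513 lies in block 0 (frames 0–17981) with 2513 frames into that block.
The block's first minute is 1800 frames and the rest 1798 each; 2513 frames reaches minute 1, so 0 × 18 + 1 × 2 = 2 labels have been skipped so far.
Adding those back, label number 2513 + 2 = 2515 at 30 labels/s is 83 s + 25 f = 0 h 1 min 23 s frame 25, i.e. 00:01:23;25.

00:01:23;25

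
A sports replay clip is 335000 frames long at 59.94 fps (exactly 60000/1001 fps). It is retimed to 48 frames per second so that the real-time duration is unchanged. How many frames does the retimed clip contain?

268268 frames

Target frames = source frames × (target rate / source rate) = 335000 × (48)/(60000/1001) = 335000 × 1001/1250 = 268268.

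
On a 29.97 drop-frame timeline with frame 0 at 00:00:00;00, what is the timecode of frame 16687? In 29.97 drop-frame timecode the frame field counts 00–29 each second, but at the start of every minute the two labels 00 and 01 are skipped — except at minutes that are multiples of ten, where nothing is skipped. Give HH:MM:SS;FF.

Ten DF minutes hold 17982 frames, so frame 16687 lies in block 0 (frames 0–17981) with 16687 frames into that block.
The block's first minute is 1800 frames and the rest 1798 each; 16687 frames reaches minute 9, so 0 × 18 + 9 × 2 = 18 labels have been skipped so far.
Adding those back, label number 16687 + 18 = 16705 at 30 labels/s is 556 s + 25 f = 0 h 9 min 16 s frame 25, i.e. 00:09:16;25.

00:09:16;25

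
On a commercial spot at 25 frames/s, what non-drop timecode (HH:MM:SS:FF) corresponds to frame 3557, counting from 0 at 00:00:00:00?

00:02:22:07

3557 ÷ 25 = 142 full seconds, remainder 7 frames.
142 s = 0 h 2 min 22 s.
Timecode: 00:02:22:07.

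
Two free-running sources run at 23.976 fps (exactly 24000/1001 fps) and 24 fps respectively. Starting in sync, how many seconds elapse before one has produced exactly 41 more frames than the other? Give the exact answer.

The gap grows by |24 − 24000/1001| = 24/1001 frames per second.
Time for a 41-frame gap: 41 ÷ (24/1001) = 41041/24 s.

41041/24 seconds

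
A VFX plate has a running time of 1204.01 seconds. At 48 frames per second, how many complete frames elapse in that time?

Frames = 1204.01 × 48 = 1444812/25 ≈ 57792.4800.
Complete frames: 57792.

57792 frames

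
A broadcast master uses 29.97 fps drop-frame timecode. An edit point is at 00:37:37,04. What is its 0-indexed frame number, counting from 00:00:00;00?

As if non-drop at 30 labels/s: (0 × 3600 + 37 × 60 + 37) × 30 + 4 = 67714.
Minute boundaries passed: 37; those not divisible by 10: 37 − 3 = 34; dropped labels = 2 × 34 = 68.
Actual frame index = 67714 − 68 = 67646.

67646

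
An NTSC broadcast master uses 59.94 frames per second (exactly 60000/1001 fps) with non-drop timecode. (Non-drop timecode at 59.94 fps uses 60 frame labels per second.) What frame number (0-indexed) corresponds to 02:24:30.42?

520242

Total seconds to the label: (2 × 3600 + 24 × 60 + 30) = 8670.
Frame index = 8670 × 60 + 42 = 520242.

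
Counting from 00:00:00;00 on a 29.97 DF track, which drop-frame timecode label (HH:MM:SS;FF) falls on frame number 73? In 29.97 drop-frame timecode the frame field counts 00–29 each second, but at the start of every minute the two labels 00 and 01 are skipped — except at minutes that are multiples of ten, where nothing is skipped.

00:00:02;13

Each 10-minute DF block holds 10 × 60 × 30 − 9 × 2 = 17982 frames. 73 ÷ 17982 → 0 full blocks, remainder 73.
Within the partial block the first minute is 1800 frames and each further minute 1798, so 0 further minute boundaries passed. Total skipped labels = 18 × 0 + 2 × 0 = 0.
Non-drop label index = 73 + 0 = 73; at 30 labels/s that is 00:00:02:13, i.e. DF 00:00:02;13.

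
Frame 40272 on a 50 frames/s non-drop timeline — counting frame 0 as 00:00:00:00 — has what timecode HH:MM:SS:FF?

00:13:25:22

40272 ÷ 50 = 805 full seconds, remainder 22 frames.
805 s = 0 h 13 min 25 s.
Timecode: 00:13:25:22.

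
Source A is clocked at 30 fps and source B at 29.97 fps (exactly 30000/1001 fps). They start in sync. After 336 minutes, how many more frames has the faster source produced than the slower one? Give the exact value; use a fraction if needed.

86400/143 frames

336 min = 20160 s.
A emits 30 × 20160 = 604800 frames; B emits 30000/1001 × 20160 = 86400000/143.
Difference = 86400/143 frames (≈ 604.1958); B is behind A.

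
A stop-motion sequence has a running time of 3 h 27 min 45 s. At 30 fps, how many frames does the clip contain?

3 h 27 min 45 s = 12465 s.
Frames = 12465 × 30 = 373950.

373950 frames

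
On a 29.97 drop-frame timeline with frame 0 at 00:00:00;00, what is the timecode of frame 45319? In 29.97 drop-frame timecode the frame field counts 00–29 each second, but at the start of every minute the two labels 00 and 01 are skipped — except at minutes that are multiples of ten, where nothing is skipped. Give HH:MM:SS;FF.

00:25:12;05

Ten DF minutes hold 17982 frames, so frame 45319 lies in block 2 (frames 35964–53945) with 9355 frames into that block.
The block's first minute is 1800 frames and the rest 1798 each; 9355 frames reaches minute 5, so 2 × 18 + 5 × 2 = 46 labels have been skipped so far.
Adding those back, label number 45319 + 46 = 45365 at 30 labels/s is 1512 s + 5 f = 0 h 25 min 12 s frame 5, i.e. 00:25:12;05.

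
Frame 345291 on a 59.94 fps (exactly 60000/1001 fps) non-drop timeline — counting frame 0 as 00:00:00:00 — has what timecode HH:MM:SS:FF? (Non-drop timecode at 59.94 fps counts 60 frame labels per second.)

345291 ÷ 60 = 5754 full seconds, remainder 51 frames.
5754 s = 1 h 35 min 54 s.
Timecode: 01:35:54:51.

01:35:54:51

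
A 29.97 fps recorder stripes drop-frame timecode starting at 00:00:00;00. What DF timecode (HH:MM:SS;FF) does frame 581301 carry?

05:23:16;03

Ten DF minutes hold 17982 frames, so frame 581301 lies in block 32 (frames 575424–593405) with 5877 frames into that block.
The block's first minute is 1800 frames and the rest 1798 each; 5877 frames reaches minute 3, so 32 × 18 + 3 × 2 = 582 labels have been skipped so far.
Adding those back, label number 581301 + 582 = 581883 at 30 labels/s is 19396 s + 3 f = 5 h 23 min 16 s frame 3, i.e. 05:23:16;03.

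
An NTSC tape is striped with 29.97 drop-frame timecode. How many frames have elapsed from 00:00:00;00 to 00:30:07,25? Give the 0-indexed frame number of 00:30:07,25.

Complete 10-minute blocks: 3, each 17982 frames → 53946.
Remaining 0 whole minutes in the current block: 0 frames.
Within the current minute: 7 × 30 + 25 = 235. Total = 53946 + 0 + 235 = 54181.

54181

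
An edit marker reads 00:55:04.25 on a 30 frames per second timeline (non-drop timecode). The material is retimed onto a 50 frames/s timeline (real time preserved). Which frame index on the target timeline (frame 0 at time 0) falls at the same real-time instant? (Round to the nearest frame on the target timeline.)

frame 165242

Source frame index: (0×3600 + 55×60 + 4) × 30 + 25 = 99145.
Real time: 99145 / (30) = 19829/6 s.
Target frame: (19829/6) × (50) = 495725/3 ≈ 165241.667 → 165242.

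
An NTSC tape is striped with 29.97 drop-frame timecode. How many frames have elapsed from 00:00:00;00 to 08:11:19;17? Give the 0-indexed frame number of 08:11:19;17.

883503

As if non-drop at 30 labels/s: (8 × 3600 + 11 × 60 + 19) × 30 + 17 = 884387.
Minute boundaries passed: 491; those not divisible by 10: 491 − 49 = 442; dropped labels = 2 × 442 = 884.
Actual frame index = 884387 − 884 = 883503.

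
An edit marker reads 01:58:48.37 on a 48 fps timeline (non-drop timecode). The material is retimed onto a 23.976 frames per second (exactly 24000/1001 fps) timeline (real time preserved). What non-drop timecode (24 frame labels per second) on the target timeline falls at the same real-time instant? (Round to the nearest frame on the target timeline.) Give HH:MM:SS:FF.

Source frame index: (1×3600 + 58×60 + 48) × 48 + 37 = 342181.
Real time: 342181 / (48) = 342181/48 s.
Target frame: (342181/48) × (24000/1001) = 24441500/143 ≈ 170919.580 → 170920.
At 24 labels/s: frame 170920 → 01:58:41:16.

01:58:41:16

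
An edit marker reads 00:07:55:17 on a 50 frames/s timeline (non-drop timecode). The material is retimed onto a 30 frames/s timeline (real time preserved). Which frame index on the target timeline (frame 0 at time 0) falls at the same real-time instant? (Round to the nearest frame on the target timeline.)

Source frame index: (0×3600 + 7×60 + 55) × 50 + 17 = 23767.
Real time: 23767 / (50) = 23767/50 s.
Target frame: (23767/50) × (30) = 71301/5 ≈ 14260.200 → 14260.

frame 14260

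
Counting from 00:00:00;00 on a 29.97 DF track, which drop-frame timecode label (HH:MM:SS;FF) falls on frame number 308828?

02:51:44;16

Each 10-minute DF block holds 10 × 60 × 30 − 9 × 2 = 17982 frames. 308828 ÷ 17982 → 17 full blocks, remainder 3134.
Within the partial block the first minute is 1800 frames and each further minute 1798, so 1 further minute boundary passed. Total skipped labels = 18 × 17 + 2 × 1 = 308.
Non-drop label index = 308828 + 308 = 309136; at 30 labels/s that is 02:51:44:16, i.e. DF 02:51:44;16.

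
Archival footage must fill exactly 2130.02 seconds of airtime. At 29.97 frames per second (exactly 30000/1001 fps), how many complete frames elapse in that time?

Frames = 2130.02 × 30000/1001 = 63900600/1001 ≈ 63836.7632.
Complete frames: 63836.

63836 frames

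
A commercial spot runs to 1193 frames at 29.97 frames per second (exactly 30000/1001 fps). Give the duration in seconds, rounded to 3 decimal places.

39.806 seconds

Running time = 1193 × 1001/30000 = 1194193/30000 s ≈ 39.806 s.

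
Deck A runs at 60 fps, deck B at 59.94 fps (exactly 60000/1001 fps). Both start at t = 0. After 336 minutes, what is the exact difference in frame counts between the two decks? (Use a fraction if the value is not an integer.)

336 min = 20160 s.
A emits 60 × 20160 = 1209600 frames; B emits 60000/1001 × 20160 = 172800000/143.
Difference = 172800/143 frames (≈ 1208.3916); B is behind A.

172800/143 frames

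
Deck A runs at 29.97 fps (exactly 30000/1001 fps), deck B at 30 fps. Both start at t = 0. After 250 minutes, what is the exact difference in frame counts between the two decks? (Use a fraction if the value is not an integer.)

250 min = 15000 s.
A emits 30000/1001 × 15000 = 450000000/1001 frames; B emits 30 × 15000 = 450000.
Difference = 450000/1001 frames (≈ 449.5504); B is ahead of A.

450000/1001 frames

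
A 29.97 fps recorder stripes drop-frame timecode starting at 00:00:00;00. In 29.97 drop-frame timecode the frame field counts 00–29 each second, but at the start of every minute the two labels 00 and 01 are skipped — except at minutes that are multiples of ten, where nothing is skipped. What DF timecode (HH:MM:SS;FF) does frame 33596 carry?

Ten DF minutes hold 17982 frames, so frame 33596 lies in block 1 (frames 17982–35963) with 15614 frames into that block.
The block's first minute is 1800 frames and the rest 1798 each; 15614 frames reaches minute 8, so 1 × 18 + 8 × 2 = 34 labels have been skipped so far.
Adding those back, label number 33596 + 34 = 33630 at 30 labels/s is 1121 s + 0 f = 0 h 18 min 41 s frame 0, i.e. 00:18:41;00.

00:18:41;00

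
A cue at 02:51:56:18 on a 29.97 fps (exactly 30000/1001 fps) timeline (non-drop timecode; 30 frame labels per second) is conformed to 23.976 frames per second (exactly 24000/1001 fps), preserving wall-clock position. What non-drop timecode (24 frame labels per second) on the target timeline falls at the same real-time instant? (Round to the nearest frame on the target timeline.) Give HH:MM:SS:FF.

Source frame index: (2×3600 + 51×60 + 56) × 30 + 18 = 309498.
Real time: 309498 / (30000/1001) = 51634583/5000 s.
Target frame: (51634583/5000) × (24000/1001) = 1237992/5 ≈ 247598.400 → 247598.
At 24 labels/s: frame 247598 → 02:51:56:14.

02:51:56:14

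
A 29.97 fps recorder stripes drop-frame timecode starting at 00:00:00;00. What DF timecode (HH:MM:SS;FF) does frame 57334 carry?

00:31:53;00

Ten DF minutes hold 17982 frames, so frame 57334 lies in block 3 (frames 53946–71927) with 3388 frames into that block.
The block's first minute is 1800 frames and the rest 1798 each; 3388 frames reaches minute 1, so 3 × 18 + 1 × 2 = 56 labels have been skipped so far.
Adding those back, label number 57334 + 56 = 57390 at 30 labels/s is 1913 s + 0 f = 0 h 31 min 53 s frame 0, i.e. 00:31:53;00.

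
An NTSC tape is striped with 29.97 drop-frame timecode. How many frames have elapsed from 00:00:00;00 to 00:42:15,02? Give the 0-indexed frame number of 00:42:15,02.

75976

Complete 10-minute blocks: 4, each 17982 frames → 71928.
Remaining 2 whole minutes in the current block: 1800 + 1 × 1798 = 3598 frames.
Within the current minute: 15 × 30 + 2 − 2 = 450 (labels ;00/;01 skipped at this minute). Total = 71928 + 3598 + 450 = 75976.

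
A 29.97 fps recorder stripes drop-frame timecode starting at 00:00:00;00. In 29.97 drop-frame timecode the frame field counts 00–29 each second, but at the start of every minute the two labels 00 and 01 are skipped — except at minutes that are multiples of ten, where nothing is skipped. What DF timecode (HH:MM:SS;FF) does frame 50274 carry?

Ten DF minutes hold 17982 frames, so frame 50274 lies in block 2 (frames 35964–53945) with 14310 frames into that block.
The block's first minute is 1800 frames and the rest 1798 each; 14310 frames reaches minute 7, so 2 × 18 + 7 × 2 = 50 labels have been skipped so far.
Adding those back, label number 50274 + 50 = 50324 at 30 labels/s is 1677 s + 14 f = 0 h 27 min 57 s frame 14, i.e. 00:27:57;14.

00:27:57;14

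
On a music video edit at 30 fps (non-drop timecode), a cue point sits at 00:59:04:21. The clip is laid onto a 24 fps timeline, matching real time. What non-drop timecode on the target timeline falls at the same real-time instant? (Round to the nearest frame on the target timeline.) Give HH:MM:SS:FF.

Source frame index: (0×3600 + 59×60 + 4) × 30 + 21 = 106341.
Real time: 106341 / (30) = 35447/10 s.
Target frame: (35447/10) × (24) = 425364/5 ≈ 85072.800 → 85073.
At 24 labels/s: frame 85073 → 00:59:04:17.

00:59:04:17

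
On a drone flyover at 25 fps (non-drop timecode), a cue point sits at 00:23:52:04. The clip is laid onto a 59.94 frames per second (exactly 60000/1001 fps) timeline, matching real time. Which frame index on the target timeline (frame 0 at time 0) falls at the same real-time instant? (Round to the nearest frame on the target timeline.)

Source frame index: (0×3600 + 23×60 + 52) × 25 + 4 = 35804.
Real time: 35804 / (25) = 35804/25 s.
Target frame: (35804/25) × (60000/1001) = 85929600/1001 ≈ 85843.756 → 85844.

frame 85844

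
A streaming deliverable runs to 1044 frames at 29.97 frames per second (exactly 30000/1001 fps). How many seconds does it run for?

34.8348 seconds

Running time = 1044 / (30000/1001) = 34.8348 s.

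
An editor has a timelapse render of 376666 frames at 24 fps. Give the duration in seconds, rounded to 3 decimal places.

15694.417 seconds

Running time = 376666 × 1/24 = 188333/12 s ≈ 15694.417 s.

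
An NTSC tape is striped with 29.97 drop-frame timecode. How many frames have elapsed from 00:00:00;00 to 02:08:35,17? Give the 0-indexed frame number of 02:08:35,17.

Complete 10-minute blocks: 12, each 17982 frames → 215784.
Remaining 8 whole minutes in the current block: 1800 + 7 × 1798 = 14386 frames.
Within the current minute: 35 × 30 + 17 − 2 = 1065 (labels ;00/;01 skipped at this minute). Total = 215784 + 14386 + 1065 = 231235.

231235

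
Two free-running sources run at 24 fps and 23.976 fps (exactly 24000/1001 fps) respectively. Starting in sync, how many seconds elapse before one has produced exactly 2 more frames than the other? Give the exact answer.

1001/12 seconds

The gap grows by |24000/1001 − 24| = 24/1001 frames per second.
Time for a 2-frame gap: 2 ÷ (24/1001) = 1001/12 s.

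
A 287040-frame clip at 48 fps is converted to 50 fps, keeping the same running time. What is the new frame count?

299000 frames

Target frames = source frames × (target rate / source rate) = 287040 × (50)/(48) = 287040 × 25/24 = 299000.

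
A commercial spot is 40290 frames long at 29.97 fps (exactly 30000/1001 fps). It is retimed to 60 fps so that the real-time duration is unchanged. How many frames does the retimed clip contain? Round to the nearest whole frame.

80661 frames

Frames at target rate = 40290 × (60) / (30000/1001) = 4033029/50 ≈ 80660.580.
Nearest whole frame: 80661.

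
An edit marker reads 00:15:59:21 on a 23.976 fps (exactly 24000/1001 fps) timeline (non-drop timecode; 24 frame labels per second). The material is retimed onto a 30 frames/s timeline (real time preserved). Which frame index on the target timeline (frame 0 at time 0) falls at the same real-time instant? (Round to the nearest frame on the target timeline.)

frame 28825

Source frame index: (0×3600 + 15×60 + 59) × 24 + 21 = 23037.
Real time: 23037 / (24000/1001) = 7686679/8000 s.
Target frame: (7686679/8000) × (30) = 23060037/800 ≈ 28825.046 → 28825.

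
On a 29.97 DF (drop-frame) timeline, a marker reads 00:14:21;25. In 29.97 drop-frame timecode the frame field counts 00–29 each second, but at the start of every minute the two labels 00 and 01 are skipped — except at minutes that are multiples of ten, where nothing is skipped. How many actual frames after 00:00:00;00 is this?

As if non-drop at 30 labels/s: (0 × 3600 + 14 × 60 + 21) × 30 + 25 = 25855.
Minute boundaries passed: 14; those not divisible by 10: 14 − 1 = 13; dropped labels = 2 × 13 = 26.
Actual frame index = 25855 − 26 = 25829.

25829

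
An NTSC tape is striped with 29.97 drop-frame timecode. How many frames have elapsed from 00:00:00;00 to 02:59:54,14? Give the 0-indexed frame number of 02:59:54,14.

323510

Complete 10-minute blocks: 17, each 17982 frames → 305694.
Remaining 9 whole minutes in the current block: 1800 + 8 × 1798 = 16184 frames.
Within the current minute: 54 × 30 + 14 − 2 = 1632 (labels ;00/;01 skipped at this minute). Total = 305694 + 16184 + 1632 = 323510.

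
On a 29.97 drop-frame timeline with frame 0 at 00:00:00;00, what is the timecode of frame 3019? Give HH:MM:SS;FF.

00:01:40;21

Ten DF minutes hold 17982 frames, so frame 3019 lies in block 0 (frames 0–17981) with 3019 frames into that block.
The block's first minute is 1800 frames and the rest 1798 each; 3019 frames reaches minute 1, so 0 × 18 + 1 × 2 = 2 labels have been skipped so far.
Adding those back, label number 3019 + 2 = 3021 at 30 labels/s is 100 s + 21 f = 0 h 1 min 40 s frame 21, i.e. 00:01:40;21.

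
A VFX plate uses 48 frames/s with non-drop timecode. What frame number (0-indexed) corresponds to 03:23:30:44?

Total seconds to the label: (3 × 3600 + 23 × 60 + 30) = 12210.
Frame index = 12210 × 48 + 44 = 586124.

586124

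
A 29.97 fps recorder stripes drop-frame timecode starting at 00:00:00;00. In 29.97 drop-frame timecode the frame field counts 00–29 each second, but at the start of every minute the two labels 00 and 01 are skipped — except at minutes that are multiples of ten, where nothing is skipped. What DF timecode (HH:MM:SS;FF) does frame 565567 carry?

Each 10-minute DF block holds 10 × 60 × 30 − 9 × 2 = 17982 frames. 565567 ÷ 17982 → 31 full blocks, remainder 8125.
Within the partial block the first minute is 1800 frames and each further minute 1798, so 4 further minute boundaries passed. Total skipped labels = 18 × 31 + 2 × 4 = 566.
Non-drop label index = 565567 + 566 = 566133; at 30 labels/s that is 05:14:31:03, i.e. DF 05:14:31;03.

05:14:31;03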